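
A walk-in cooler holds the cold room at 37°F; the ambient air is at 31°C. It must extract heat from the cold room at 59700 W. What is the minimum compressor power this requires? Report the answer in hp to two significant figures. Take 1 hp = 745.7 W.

8.2 hp

In absolute terms T_C = 275.93 K and T_H = 304.15 K, so ΔT = 28.22 K.
COP_Carnot = T_C/ΔT = 275.93/28.22 = 9.777.
Ẇ_min = Q̇/COP_Carnot = 59700/9.777 = 6106 W = 8.189 hp.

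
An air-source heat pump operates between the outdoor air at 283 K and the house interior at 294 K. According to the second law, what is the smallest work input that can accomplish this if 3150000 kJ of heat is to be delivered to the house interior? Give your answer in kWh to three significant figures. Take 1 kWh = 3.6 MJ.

32.7 kWh

The reservoir spacing is ΔT = 294 − 283 = 11.00 K.
The reversible limit is COP_HP = T_H/ΔT = 26.73, so W_min = Q_H/COP = Q_H·ΔT/T_H.
W_min = 3150000 × 11.00/294.00 = 117900 kJ = 32.74 kWh.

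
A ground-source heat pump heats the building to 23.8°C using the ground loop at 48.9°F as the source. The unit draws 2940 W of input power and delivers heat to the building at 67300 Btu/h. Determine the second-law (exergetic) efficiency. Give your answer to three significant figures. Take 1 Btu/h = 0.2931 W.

Converting, Q̇_H = 67300 Btu/h = 19730 W, so COP_actual = Q̇_H/Ẇ = 19730/2940 = 6.709.
In absolute terms T_C = 282.54 K and T_H = 296.95 K, so ΔT = 14.41 K.
COP_Carnot = T_H/ΔT = 296.95/14.41 = 20.61.
η_II = COP_actual/COP_Carnot = 6.709/20.61 = 0.3256.

0.326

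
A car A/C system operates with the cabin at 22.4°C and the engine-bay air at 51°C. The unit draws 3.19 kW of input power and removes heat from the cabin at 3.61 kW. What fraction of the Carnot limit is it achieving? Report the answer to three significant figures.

COP_actual = Q̇_C/Ẇ = 3.610/3.190 = 1.132.
In absolute terms T_C = 295.55 K and T_H = 324.15 K, so ΔT = 28.60 K.
COP_Carnot = T_C/ΔT = 295.55/28.60 = 10.33.
η_II = COP_actual/COP_Carnot = 1.132/10.33 = 0.1095.

0.110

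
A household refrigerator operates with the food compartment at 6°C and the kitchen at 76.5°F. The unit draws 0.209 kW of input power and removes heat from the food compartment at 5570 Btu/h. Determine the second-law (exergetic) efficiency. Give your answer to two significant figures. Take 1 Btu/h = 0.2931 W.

0.52

Converting, Q̇_C = 5570 Btu/h = 1.633 kW, so COP_actual = Q̇_C/Ẇ = 1.633/0.2090 = 7.811.
In absolute terms T_C = 279.15 K and T_H = 297.87 K, so ΔT = 18.72 K.
COP_Carnot = T_C/ΔT = 279.15/18.72 = 14.91.
η_II = COP_actual/COP_Carnot = 7.811/14.91 = 0.5239.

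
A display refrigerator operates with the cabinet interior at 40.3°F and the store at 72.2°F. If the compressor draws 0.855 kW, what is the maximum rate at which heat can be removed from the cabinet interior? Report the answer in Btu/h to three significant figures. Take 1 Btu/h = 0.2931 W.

45700 Btu/h

In absolute terms T_C = 277.76 K and T_H = 295.48 K, so ΔT = 17.72 K.
COP_Carnot = T_C/ΔT = 277.76/17.72 = 15.67.
Q̇_max = COP_Carnot × Ẇ = 15.67 × 0.8550 kW = 13.40 kW = 45720 Btu/h.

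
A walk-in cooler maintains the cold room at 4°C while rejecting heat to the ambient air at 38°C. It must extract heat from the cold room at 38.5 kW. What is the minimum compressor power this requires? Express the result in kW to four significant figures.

4.723 kW

In absolute terms T_C = 277.15 K and T_H = 311.15 K, so ΔT = 34.00 K.
COP_Carnot = T_C/ΔT = 277.15/34.00 = 8.151.
Ẇ_min = Q̇/COP_Carnot = 38.50/8.151 = 4.723 kW.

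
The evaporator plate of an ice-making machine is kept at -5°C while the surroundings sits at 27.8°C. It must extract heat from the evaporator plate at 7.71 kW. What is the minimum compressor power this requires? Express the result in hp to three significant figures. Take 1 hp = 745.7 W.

1.26 hp

In absolute terms T_C = 268.15 K and T_H = 300.95 K, so ΔT = 32.80 K.
COP_Carnot = T_C/ΔT = 268.15/32.80 = 8.175.
Ẇ_min = Q̇/COP_Carnot = 7.710/8.175 = 0.9431 kW = 1.265 hp.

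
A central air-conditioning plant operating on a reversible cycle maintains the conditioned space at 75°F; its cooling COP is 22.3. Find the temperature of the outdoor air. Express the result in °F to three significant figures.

COP_R = T_C/(T_H − T_C) gives T_H − T_C = T_C/COP.
With T_C = 297.04 K, T_H = 297.04 × (1 + 1/22.3) = 310.36 K.
Converting, 310.36 K = 98.98°F.

99.0 °F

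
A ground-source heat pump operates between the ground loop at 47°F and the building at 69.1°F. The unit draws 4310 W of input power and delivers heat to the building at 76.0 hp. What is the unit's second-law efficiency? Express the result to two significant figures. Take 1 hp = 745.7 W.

Converting, Q̇_H = 76.00 hp = 56670 W, so COP_actual = Q̇_H/Ẇ = 56670/4310 = 13.15.
In absolute terms T_C = 281.48 K and T_H = 293.76 K, so ΔT = 12.28 K.
COP_Carnot = T_H/ΔT = 293.76/12.28 = 23.93.
η_II = COP_actual/COP_Carnot = 13.15/23.93 = 0.5496.

0.55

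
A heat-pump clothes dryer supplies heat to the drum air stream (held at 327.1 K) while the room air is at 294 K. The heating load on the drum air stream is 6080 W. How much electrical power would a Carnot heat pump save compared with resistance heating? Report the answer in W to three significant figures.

5460 W

The reservoir spacing is ΔT = 327.1 − 294 = 33.10 K.
COP_Carnot = T_H/ΔT = 327.10/33.10 = 9.882.
Resistance heating needs Ẇ_res = Q̇_H = 6080 W; the reversible heat pump needs only Ẇ_hp = Q̇_H/COP = 615.2 W.
Saving = 6080 − 615.2 = 5465 W.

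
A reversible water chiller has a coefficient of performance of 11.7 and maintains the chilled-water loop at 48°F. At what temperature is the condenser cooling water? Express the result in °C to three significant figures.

33.0 °C

COP_R = T_C/(T_H − T_C) gives T_H − T_C = T_C/COP.
With T_C = 282.04 K, T_H = 282.04 × (1 + 1/11.7) = 306.14 K.
Converting, 306.14 K = 32.99°C.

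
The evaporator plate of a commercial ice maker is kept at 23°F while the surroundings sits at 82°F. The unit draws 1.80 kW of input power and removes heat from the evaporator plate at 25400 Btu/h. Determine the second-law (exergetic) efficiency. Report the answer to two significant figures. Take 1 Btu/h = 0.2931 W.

Converting, Q̇_C = 25400 Btu/h = 7.445 kW, so COP_actual = Q̇_C/Ẇ = 7.445/1.800 = 4.136.
In absolute terms T_C = 268.15 K and T_H = 300.93 K, so ΔT = 32.78 K.
COP_Carnot = T_C/ΔT = 268.15/32.78 = 8.181.
η_II = COP_actual/COP_Carnot = 4.136/8.181 = 0.5056.

0.51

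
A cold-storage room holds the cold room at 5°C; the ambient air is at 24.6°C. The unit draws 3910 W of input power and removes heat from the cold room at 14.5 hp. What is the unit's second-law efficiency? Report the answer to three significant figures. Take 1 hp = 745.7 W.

Converting, Q̇_C = 14.50 hp = 10810 W, so COP_actual = Q̇_C/Ẇ = 10810/3910 = 2.765.
In absolute terms T_C = 278.15 K and T_H = 297.75 K, so ΔT = 19.60 K.
COP_Carnot = T_C/ΔT = 278.15/19.60 = 14.19.
η_II = COP_actual/COP_Carnot = 2.765/14.19 = 0.1949.

0.195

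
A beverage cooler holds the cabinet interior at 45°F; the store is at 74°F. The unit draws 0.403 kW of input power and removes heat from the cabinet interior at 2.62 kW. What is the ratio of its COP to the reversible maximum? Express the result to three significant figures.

COP_actual = Q̇_C/Ẇ = 2.620/0.4030 = 6.501.
In absolute terms T_C = 280.37 K and T_H = 296.48 K, so ΔT = 16.11 K.
COP_Carnot = T_C/ΔT = 280.37/16.11 = 17.40.
η_II = COP_actual/COP_Carnot = 6.501/17.40 = 0.3736.

0.374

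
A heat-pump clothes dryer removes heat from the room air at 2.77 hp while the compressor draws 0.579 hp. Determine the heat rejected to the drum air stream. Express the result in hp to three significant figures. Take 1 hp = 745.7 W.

3.35 hp

For a cyclic device the first law requires Q̇_H = Q̇_C + Ẇ.
Q̇_H = Q̇_C + Ẇ = 3.349 hp.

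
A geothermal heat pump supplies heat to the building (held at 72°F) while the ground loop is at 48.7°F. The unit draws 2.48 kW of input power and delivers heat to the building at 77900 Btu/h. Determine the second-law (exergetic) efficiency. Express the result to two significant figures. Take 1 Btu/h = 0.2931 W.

0.40

Converting, Q̇_H = 77900 Btu/h = 22.83 kW, so COP_actual = Q̇_H/Ẇ = 22.83/2.480 = 9.207.
In absolute terms T_C = 282.43 K and T_H = 295.37 K, so ΔT = 12.94 K.
COP_Carnot = T_H/ΔT = 295.37/12.94 = 22.82.
η_II = COP_actual/COP_Carnot = 9.207/22.82 = 0.4035.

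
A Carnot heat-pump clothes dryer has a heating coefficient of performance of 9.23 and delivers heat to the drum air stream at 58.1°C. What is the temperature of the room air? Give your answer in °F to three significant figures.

72.0 °F

COP_HP = T_H/(T_H − T_C) gives T_H − T_C = T_H/COP.
With T_H = 331.25 K, T_C = 331.25 × (1 − 1/9.23) = 295.36 K.
Converting, 295.36 K = 71.98°F.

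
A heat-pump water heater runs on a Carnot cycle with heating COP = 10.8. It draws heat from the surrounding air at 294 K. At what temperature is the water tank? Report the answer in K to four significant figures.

324.0 K

COP_HP = T_H/(T_H − T_C) rearranges to T_H = COP·T_C/(COP − 1).
With T_C = 294.00 K, T_H = 10.8 × 294.00/9.800 = 324.00 K.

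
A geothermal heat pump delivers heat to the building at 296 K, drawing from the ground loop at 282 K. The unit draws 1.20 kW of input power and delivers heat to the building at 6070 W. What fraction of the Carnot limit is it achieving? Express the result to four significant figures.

0.2392

Converting, Q̇_H = 6070 W = 6.070 kW, so COP_actual = Q̇_H/Ẇ = 6.070/1.200 = 5.058.
The reservoir spacing is ΔT = 296 − 282 = 14.00 K.
COP_Carnot = T_H/ΔT = 296.00/14.00 = 21.14.
η_II = COP_actual/COP_Carnot = 5.058/21.14 = 0.2392.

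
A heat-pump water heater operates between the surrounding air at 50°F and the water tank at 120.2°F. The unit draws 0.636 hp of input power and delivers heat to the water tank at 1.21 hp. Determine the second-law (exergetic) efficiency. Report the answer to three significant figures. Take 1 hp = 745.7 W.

0.230

COP_actual = Q̇_H/Ẇ = 1.210/0.6360 = 1.903.
In absolute terms T_C = 283.15 K and T_H = 322.15 K, so ΔT = 39.00 K.
COP_Carnot = T_H/ΔT = 322.15/39.00 = 8.260.
η_II = COP_actual/COP_Carnot = 1.903/8.260 = 0.2303.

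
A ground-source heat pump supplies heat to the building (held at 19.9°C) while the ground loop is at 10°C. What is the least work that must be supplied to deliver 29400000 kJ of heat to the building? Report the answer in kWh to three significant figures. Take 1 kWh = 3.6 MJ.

In absolute terms T_C = 283.15 K and T_H = 293.05 K, so ΔT = 9.900 K.
The reversible limit is COP_HP = T_H/ΔT = 29.60, so W_min = Q_H/COP = Q_H·ΔT/T_H.
W_min = 29400000 × 9.900/293.05 = 993200 kJ = 275.9 kWh.

276 kWh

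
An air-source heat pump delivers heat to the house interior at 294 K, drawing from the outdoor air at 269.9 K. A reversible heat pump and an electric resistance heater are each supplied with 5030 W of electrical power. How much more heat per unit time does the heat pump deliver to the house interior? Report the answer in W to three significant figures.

56300 W

The reservoir spacing is ΔT = 294 − 269.9 = 24.10 K.
COP_Carnot = T_H/ΔT = 294.00/24.10 = 12.20.
The heat pump delivers Q̇_H = COP × Ẇ = 61360 W; the resistance heater delivers Ẇ = 5030 W.
Extra = (COP − 1)·Ẇ = 56330 W.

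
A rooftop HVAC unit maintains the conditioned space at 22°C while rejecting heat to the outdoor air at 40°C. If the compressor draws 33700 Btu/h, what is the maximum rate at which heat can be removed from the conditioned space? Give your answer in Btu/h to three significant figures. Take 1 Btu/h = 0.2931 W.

In absolute terms T_C = 295.15 K and T_H = 313.15 K, so ΔT = 18.00 K.
COP_Carnot = T_C/ΔT = 295.15/18.00 = 16.40.
Q̇_max = COP_Carnot × Ẇ = 16.40 × 33700 Btu/h = 552600 Btu/h.

553000 Btu/h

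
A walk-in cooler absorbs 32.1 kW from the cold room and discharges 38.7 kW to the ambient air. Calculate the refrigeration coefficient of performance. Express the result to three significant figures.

4.86

The first law gives Q̇_H = Q̇_C + Ẇ, so the three rates are Q̇_C = 32.10, Q̇_H = 38.70, Ẇ = 6.600 kW.
COP_R = Q̇_C/Ẇ = 32.10/6.600 = 4.864.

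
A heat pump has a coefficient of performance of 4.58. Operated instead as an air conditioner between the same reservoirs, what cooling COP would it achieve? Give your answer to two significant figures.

3.6

Since Q_H = Q_C + W for any cycle, COP_R = Q_C/W = Q_H/W − 1.
COP_R = 4.58 − 1 = 3.58.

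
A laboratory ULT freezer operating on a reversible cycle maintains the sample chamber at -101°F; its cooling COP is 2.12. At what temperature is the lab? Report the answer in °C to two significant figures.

20 °C

COP_R = T_C/(T_H − T_C) gives T_H − T_C = T_C/COP.
With T_C = 199.26 K, T_H = 199.26 × (1 + 1/2.12) = 293.25 K.
Converting, 293.25 K = 20.10°C.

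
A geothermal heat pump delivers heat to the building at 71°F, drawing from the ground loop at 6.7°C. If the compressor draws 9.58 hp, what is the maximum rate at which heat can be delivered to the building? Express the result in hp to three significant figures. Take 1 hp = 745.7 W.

189 hp

In absolute terms T_C = 279.85 K and T_H = 294.82 K, so ΔT = 14.97 K.
COP_Carnot = T_H/ΔT = 294.82/14.97 = 19.70.
Q̇_max = COP_Carnot × Ẇ = 19.70 × 9.580 hp = 188.7 hp.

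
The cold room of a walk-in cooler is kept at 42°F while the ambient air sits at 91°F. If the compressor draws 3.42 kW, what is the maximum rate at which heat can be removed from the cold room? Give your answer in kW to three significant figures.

In absolute terms T_C = 278.71 K and T_H = 305.93 K, so ΔT = 27.22 K.
COP_Carnot = T_C/ΔT = 278.71/27.22 = 10.24.
Q̇_max = COP_Carnot × Ẇ = 10.24 × 3.420 kW = 35.01 kW.

35.0 kW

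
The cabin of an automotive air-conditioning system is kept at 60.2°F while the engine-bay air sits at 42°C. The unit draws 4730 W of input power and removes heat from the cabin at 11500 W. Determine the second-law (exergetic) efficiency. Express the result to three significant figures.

COP_actual = Q̇_C/Ẇ = 11500/4730 = 2.431.
In absolute terms T_C = 288.82 K and T_H = 315.15 K, so ΔT = 26.33 K.
COP_Carnot = T_C/ΔT = 288.82/26.33 = 10.97.
η_II = COP_actual/COP_Carnot = 2.431/10.97 = 0.2217.

0.222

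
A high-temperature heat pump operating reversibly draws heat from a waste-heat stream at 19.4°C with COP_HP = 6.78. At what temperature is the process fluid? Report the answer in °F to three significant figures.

158 °F

COP_HP = T_H/(T_H − T_C) rearranges to T_H = COP·T_C/(COP − 1).
With T_C = 292.55 K, T_H = 6.78 × 292.55/5.780 = 343.16 K.
Converting, 343.16 K = 158.03°F.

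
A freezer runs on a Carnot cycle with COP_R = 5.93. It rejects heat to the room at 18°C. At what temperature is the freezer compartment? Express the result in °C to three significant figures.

-24.0 °C

For a Carnot refrigerator COP_R = T_C/(T_H − T_C), so T_C = COP·T_H/(1 + COP).
With T_H = 291.15 K, T_C = 5.93 × 291.15/6.930 = 249.14 K.
Converting, 249.14 K = -24.01°C.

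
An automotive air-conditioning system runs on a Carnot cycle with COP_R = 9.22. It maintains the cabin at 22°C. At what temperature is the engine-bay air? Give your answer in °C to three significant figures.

COP_R = T_C/(T_H − T_C) gives T_H − T_C = T_C/COP.
With T_C = 295.15 K, T_H = 295.15 × (1 + 1/9.22) = 327.16 K.
Converting, 327.16 K = 54.01°C.

54.0 °C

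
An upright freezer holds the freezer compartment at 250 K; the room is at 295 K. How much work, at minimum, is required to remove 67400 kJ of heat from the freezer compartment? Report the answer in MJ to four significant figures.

12.13 MJ

The reservoir spacing is ΔT = 295 − 250 = 45.00 K.
The reversible limit is COP_R = T_C/ΔT = 5.556, so W_min = Q_C/COP = Q_C·ΔT/T_C.
W_min = 67400 × 45.00/250.00 = 12130 kJ = 12.13 MJ.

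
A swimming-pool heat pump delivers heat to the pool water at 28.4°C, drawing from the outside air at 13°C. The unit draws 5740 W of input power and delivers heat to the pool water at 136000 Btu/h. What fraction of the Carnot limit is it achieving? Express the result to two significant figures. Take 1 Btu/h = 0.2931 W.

0.35

Converting, Q̇_H = 136000 Btu/h = 39860 W, so COP_actual = Q̇_H/Ẇ = 39860/5740 = 6.945.
In absolute terms T_C = 286.15 K and T_H = 301.55 K, so ΔT = 15.40 K.
COP_Carnot = T_H/ΔT = 301.55/15.40 = 19.58.
η_II = COP_actual/COP_Carnot = 6.945/19.58 = 0.3547.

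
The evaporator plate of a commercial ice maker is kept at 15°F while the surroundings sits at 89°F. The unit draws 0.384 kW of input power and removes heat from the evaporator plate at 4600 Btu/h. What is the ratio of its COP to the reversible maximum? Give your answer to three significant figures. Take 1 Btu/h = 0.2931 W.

0.547

Converting, Q̇_C = 4600 Btu/h = 1.348 kW, so COP_actual = Q̇_C/Ẇ = 1.348/0.3840 = 3.511.
In absolute terms T_C = 263.71 K and T_H = 304.82 K, so ΔT = 41.11 K.
COP_Carnot = T_C/ΔT = 263.71/41.11 = 6.414.
η_II = COP_actual/COP_Carnot = 3.511/6.414 = 0.5474.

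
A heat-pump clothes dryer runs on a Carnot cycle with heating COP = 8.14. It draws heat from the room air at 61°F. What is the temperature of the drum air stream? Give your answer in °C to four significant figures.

COP_HP = T_H/(T_H − T_C) rearranges to T_H = COP·T_C/(COP − 1).
With T_C = 289.26 K, T_H = 8.14 × 289.26/7.140 = 329.77 K.
Converting, 329.77 K = 56.62°C.

56.62 °C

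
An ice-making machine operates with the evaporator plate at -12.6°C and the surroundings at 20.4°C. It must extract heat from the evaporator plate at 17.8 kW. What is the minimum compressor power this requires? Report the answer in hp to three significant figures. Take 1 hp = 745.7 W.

3.02 hp

In absolute terms T_C = 260.55 K and T_H = 293.55 K, so ΔT = 33.00 K.
COP_Carnot = T_C/ΔT = 260.55/33.00 = 7.895.
Ẇ_min = Q̇/COP_Carnot = 17.80/7.895 = 2.254 kW = 3.023 hp.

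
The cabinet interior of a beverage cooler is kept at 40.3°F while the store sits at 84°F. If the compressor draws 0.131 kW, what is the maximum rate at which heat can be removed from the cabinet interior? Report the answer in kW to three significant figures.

1.50 kW

In absolute terms T_C = 277.76 K and T_H = 302.04 K, so ΔT = 24.28 K.
COP_Carnot = T_C/ΔT = 277.76/24.28 = 11.44.
Q̇_max = COP_Carnot × Ẇ = 11.44 × 0.1310 kW = 1.499 kW.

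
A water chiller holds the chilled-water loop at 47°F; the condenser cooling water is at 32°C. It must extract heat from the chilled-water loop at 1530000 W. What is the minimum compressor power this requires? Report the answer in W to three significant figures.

In absolute terms T_C = 281.48 K and T_H = 305.15 K, so ΔT = 23.67 K.
COP_Carnot = T_C/ΔT = 281.48/23.67 = 11.89.
Ẇ_min = Q̇/COP_Carnot = 1530000/11.89 = 128600 W.

129000 W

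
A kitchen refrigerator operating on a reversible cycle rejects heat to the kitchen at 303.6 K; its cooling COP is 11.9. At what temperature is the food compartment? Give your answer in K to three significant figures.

For a Carnot refrigerator COP_R = T_C/(T_H − T_C), so T_C = COP·T_H/(1 + COP).
With T_H = 303.60 K, T_C = 11.9 × 303.60/12.90 = 280.07 K.

280 K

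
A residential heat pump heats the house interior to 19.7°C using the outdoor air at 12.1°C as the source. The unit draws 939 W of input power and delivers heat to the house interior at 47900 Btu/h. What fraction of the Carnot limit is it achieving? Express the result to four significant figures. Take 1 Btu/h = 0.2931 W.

Converting, Q̇_H = 47900 Btu/h = 14040 W, so COP_actual = Q̇_H/Ẇ = 14040/939.0 = 14.95.
In absolute terms T_C = 285.25 K and T_H = 292.85 K, so ΔT = 7.600 K.
COP_Carnot = T_H/ΔT = 292.85/7.600 = 38.53.
η_II = COP_actual/COP_Carnot = 14.95/38.53 = 0.3880.

0.3880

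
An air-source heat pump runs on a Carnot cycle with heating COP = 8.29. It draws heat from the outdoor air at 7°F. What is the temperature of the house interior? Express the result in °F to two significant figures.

COP_HP = T_H/(T_H − T_C) rearranges to T_H = COP·T_C/(COP − 1).
With T_C = 259.26 K, T_H = 8.29 × 259.26/7.290 = 294.83 K.
Converting, 294.83 K = 71.02°F.

71 °F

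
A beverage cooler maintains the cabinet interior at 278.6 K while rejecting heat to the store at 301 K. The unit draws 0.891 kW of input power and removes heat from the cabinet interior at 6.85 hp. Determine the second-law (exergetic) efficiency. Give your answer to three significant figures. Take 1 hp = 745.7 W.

Converting, Q̇_C = 6.850 hp = 5.108 kW, so COP_actual = Q̇_C/Ẇ = 5.108/0.8910 = 5.733.
The reservoir spacing is ΔT = 301 − 278.6 = 22.40 K.
COP_Carnot = T_C/ΔT = 278.60/22.40 = 12.44.
η_II = COP_actual/COP_Carnot = 5.733/12.44 = 0.4609.

0.461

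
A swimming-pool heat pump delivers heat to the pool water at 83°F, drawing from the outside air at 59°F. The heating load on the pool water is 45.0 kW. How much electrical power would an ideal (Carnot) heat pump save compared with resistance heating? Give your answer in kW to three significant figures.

43.0 kW

In absolute terms T_C = 288.15 K and T_H = 301.48 K, so ΔT = 13.33 K.
COP_Carnot = T_H/ΔT = 301.48/13.33 = 22.61.
Resistance heating needs Ẇ_res = Q̇_H = 45.00 kW; the reversible heat pump needs only Ẇ_hp = Q̇_H/COP = 1.990 kW.
Saving = 45.00 − 1.990 = 43.01 kW.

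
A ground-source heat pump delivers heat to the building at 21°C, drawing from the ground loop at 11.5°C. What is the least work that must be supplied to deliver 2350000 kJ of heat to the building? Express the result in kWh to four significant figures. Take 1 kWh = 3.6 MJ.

In absolute terms T_C = 284.65 K and T_H = 294.15 K, so ΔT = 9.500 K.
The reversible limit is COP_HP = T_H/ΔT = 30.96, so W_min = Q_H/COP = Q_H·ΔT/T_H.
W_min = 2350000 × 9.500/294.15 = 75900 kJ = 21.08 kWh.

21.08 kWh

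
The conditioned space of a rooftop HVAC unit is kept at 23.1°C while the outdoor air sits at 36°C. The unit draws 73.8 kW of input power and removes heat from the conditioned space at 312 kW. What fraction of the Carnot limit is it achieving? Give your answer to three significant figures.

COP_actual = Q̇_C/Ẇ = 312.0/73.80 = 4.228.
In absolute terms T_C = 296.25 K and T_H = 309.15 K, so ΔT = 12.90 K.
COP_Carnot = T_C/ΔT = 296.25/12.90 = 22.97.
η_II = COP_actual/COP_Carnot = 4.228/22.97 = 0.1841.

0.184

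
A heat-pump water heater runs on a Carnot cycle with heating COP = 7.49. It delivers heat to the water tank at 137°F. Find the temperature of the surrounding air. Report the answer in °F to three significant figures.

57.3 °F

COP_HP = T_H/(T_H − T_C) gives T_H − T_C = T_H/COP.
With T_H = 331.48 K, T_C = 331.48 × (1 − 1/7.49) = 287.23 K.
Converting, 287.23 K = 57.34°F.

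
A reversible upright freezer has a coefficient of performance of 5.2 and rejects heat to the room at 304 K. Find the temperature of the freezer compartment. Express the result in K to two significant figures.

250 K

For a Carnot refrigerator COP_R = T_C/(T_H − T_C), so T_C = COP·T_H/(1 + COP).
With T_H = 304.00 K, T_C = 5.2 × 304.00/6.200 = 254.97 K.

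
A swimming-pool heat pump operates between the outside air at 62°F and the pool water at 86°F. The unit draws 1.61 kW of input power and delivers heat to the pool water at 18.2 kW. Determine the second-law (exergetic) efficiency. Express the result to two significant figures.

COP_actual = Q̇_H/Ẇ = 18.20/1.610 = 11.30.
In absolute terms T_C = 289.82 K and T_H = 303.15 K, so ΔT = 13.33 K.
COP_Carnot = T_H/ΔT = 303.15/13.33 = 22.74.
η_II = COP_actual/COP_Carnot = 11.30/22.74 = 0.4972.

0.50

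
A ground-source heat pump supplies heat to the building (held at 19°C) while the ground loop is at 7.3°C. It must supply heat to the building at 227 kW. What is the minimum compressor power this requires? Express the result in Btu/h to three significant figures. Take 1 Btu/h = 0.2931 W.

31000 Btu/h

In absolute terms T_C = 280.45 K and T_H = 292.15 K, so ΔT = 11.70 K.
COP_Carnot = T_H/ΔT = 292.15/11.70 = 24.97.
Ẇ_min = Q̇/COP_Carnot = 227.0/24.97 = 9.091 kW = 31020 Btu/h.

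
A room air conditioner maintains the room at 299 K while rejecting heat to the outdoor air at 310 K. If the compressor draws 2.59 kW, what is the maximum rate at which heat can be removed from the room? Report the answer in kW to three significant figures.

The reservoir spacing is ΔT = 310 − 299 = 11.00 K.
COP_Carnot = T_C/ΔT = 299.00/11.00 = 27.18.
Q̇_max = COP_Carnot × Ẇ = 27.18 × 2.590 kW = 70.40 kW.

70.4 kW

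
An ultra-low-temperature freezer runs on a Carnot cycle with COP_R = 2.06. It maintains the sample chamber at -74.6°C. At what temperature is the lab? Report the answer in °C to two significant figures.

22 °C

COP_R = T_C/(T_H − T_C) gives T_H − T_C = T_C/COP.
With T_C = 198.55 K, T_H = 198.55 × (1 + 1/2.06) = 294.93 K.
Converting, 294.93 K = 21.78°C.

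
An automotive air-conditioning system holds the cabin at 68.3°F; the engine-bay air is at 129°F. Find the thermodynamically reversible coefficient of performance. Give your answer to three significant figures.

In absolute terms T_C = 293.32 K and T_H = 327.04 K, so ΔT = 33.72 K.
For a reversible cycle, COP_Carnot = T_C/ΔT = 293.32/33.72 = 8.698.

8.70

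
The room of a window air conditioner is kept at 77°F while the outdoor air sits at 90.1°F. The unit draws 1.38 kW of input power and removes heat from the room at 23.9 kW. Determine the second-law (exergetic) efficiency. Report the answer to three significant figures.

0.423

COP_actual = Q̇_C/Ẇ = 23.90/1.380 = 17.32.
In absolute terms T_C = 298.15 K and T_H = 305.43 K, so ΔT = 7.278 K.
COP_Carnot = T_C/ΔT = 298.15/7.278 = 40.97.
η_II = COP_actual/COP_Carnot = 17.32/40.97 = 0.4227.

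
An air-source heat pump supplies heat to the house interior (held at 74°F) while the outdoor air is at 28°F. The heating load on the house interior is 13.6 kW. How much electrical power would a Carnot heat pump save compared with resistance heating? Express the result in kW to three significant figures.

In absolute terms T_C = 270.93 K and T_H = 296.48 K, so ΔT = 25.56 K.
COP_Carnot = T_H/ΔT = 296.48/25.56 = 11.60.
Resistance heating needs Ẇ_res = Q̇_H = 13.60 kW; the reversible heat pump needs only Ẇ_hp = Q̇_H/COP = 1.172 kW.
Saving = 13.60 − 1.172 = 12.43 kW.

12.4 kW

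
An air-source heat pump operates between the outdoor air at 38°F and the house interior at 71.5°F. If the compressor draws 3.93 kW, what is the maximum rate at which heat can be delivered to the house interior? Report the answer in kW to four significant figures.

62.31 kW

In absolute terms T_C = 276.48 K and T_H = 295.09 K, so ΔT = 18.61 K.
COP_Carnot = T_H/ΔT = 295.09/18.61 = 15.86.
Q̇_max = COP_Carnot × Ẇ = 15.86 × 3.930 kW = 62.31 kW.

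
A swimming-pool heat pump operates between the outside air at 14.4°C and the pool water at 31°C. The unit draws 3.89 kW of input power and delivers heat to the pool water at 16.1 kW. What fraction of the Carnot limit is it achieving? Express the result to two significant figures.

0.23

COP_actual = Q̇_H/Ẇ = 16.10/3.890 = 4.139.
In absolute terms T_C = 287.55 K and T_H = 304.15 K, so ΔT = 16.60 K.
COP_Carnot = T_H/ΔT = 304.15/16.60 = 18.32.
η_II = COP_actual/COP_Carnot = 4.139/18.32 = 0.2259.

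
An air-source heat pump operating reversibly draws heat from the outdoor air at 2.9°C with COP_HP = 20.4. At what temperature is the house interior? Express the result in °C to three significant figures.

COP_HP = T_H/(T_H − T_C) rearranges to T_H = COP·T_C/(COP − 1).
With T_C = 276.05 K, T_H = 20.4 × 276.05/19.40 = 290.28 K.
Converting, 290.28 K = 17.13°C.

17.1 °C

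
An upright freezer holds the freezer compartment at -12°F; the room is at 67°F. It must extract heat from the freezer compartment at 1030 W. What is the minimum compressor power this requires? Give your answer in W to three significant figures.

182 W

In absolute terms T_C = 248.71 K and T_H = 292.59 K, so ΔT = 43.89 K.
COP_Carnot = T_C/ΔT = 248.71/43.89 = 5.667.
Ẇ_min = Q̇/COP_Carnot = 1030/5.667 = 181.8 W.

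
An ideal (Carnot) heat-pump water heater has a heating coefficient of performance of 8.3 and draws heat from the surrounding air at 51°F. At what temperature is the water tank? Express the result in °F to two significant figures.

120 °F

COP_HP = T_H/(T_H − T_C) rearranges to T_H = COP·T_C/(COP − 1).
With T_C = 283.71 K, T_H = 8.3 × 283.71/7.300 = 322.57 K.
Converting, 322.57 K = 120.95°F.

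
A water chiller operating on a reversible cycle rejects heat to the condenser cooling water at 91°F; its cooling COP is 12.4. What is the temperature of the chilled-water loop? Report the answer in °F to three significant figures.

For a Carnot refrigerator COP_R = T_C/(T_H − T_C), so T_C = COP·T_H/(1 + COP).
With T_H = 305.93 K, T_C = 12.4 × 305.93/13.40 = 283.10 K.
Converting, 283.10 K = 49.91°F.

49.9 °F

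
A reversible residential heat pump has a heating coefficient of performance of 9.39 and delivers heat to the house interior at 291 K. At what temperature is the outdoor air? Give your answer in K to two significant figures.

COP_HP = T_H/(T_H − T_C) gives T_H − T_C = T_H/COP.
With T_H = 291.00 K, T_C = 291.00 × (1 − 1/9.39) = 260.01 K.

260 K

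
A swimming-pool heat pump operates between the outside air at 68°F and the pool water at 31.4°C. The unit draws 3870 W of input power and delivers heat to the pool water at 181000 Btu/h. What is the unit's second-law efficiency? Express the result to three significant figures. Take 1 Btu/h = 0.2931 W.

Converting, Q̇_H = 181000 Btu/h = 53050 W, so COP_actual = Q̇_H/Ẇ = 53050/3870 = 13.71.
In absolute terms T_C = 293.15 K and T_H = 304.55 K, so ΔT = 11.40 K.
COP_Carnot = T_H/ΔT = 304.55/11.40 = 26.71.
η_II = COP_actual/COP_Carnot = 13.71/26.71 = 0.5131.

0.513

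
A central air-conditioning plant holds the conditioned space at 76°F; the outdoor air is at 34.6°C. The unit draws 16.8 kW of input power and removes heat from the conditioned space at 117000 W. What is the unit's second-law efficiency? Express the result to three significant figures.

Converting, Q̇_C = 117000 W = 117.0 kW, so COP_actual = Q̇_C/Ẇ = 117.0/16.80 = 6.964.
In absolute terms T_C = 297.59 K and T_H = 307.75 K, so ΔT = 10.16 K.
COP_Carnot = T_C/ΔT = 297.59/10.16 = 29.30.
η_II = COP_actual/COP_Carnot = 6.964/29.30 = 0.2377.

0.238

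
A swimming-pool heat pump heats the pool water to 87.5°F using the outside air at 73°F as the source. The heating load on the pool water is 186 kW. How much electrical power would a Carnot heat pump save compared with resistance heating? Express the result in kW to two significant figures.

In absolute terms T_C = 295.93 K and T_H = 303.98 K, so ΔT = 8.056 K.
COP_Carnot = T_H/ΔT = 303.98/8.056 = 37.74.
Resistance heating needs Ẇ_res = Q̇_H = 186.0 kW; the reversible heat pump needs only Ẇ_hp = Q̇_H/COP = 4.929 kW.
Saving = 186.0 − 4.929 = 181.1 kW.

180 kW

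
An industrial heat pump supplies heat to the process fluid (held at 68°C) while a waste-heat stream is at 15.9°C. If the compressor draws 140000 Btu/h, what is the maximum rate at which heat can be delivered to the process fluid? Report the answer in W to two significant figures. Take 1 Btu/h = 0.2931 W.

In absolute terms T_C = 289.05 K and T_H = 341.15 K, so ΔT = 52.10 K.
COP_Carnot = T_H/ΔT = 341.15/52.10 = 6.548.
Q̇_max = COP_Carnot × Ẇ = 6.548 × 140000 Btu/h = 916700 Btu/h = 268700 W.

270000 W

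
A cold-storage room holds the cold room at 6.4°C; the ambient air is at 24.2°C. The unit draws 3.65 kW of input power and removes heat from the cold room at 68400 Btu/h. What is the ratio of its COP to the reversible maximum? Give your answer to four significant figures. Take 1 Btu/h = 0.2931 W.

Converting, Q̇_C = 68400 Btu/h = 20.05 kW, so COP_actual = Q̇_C/Ẇ = 20.05/3.650 = 5.493.
In absolute terms T_C = 279.55 K and T_H = 297.35 K, so ΔT = 17.80 K.
COP_Carnot = T_C/ΔT = 279.55/17.80 = 15.71.
η_II = COP_actual/COP_Carnot = 5.493/15.71 = 0.3497.

0.3497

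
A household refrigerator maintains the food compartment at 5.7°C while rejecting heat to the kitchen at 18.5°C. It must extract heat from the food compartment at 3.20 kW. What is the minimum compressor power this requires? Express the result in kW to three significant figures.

0.147 kW

In absolute terms T_C = 278.85 K and T_H = 291.65 K, so ΔT = 12.80 K.
COP_Carnot = T_C/ΔT = 278.85/12.80 = 21.79.
Ẇ_min = Q̇/COP_Carnot = 3.200/21.79 = 0.1469 kW.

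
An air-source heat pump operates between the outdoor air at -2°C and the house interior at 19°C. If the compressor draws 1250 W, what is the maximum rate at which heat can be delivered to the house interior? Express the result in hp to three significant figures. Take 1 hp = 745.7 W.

23.3 hp

In absolute terms T_C = 271.15 K and T_H = 292.15 K, so ΔT = 21.00 K.
COP_Carnot = T_H/ΔT = 292.15/21.00 = 13.91.
Q̇_max = COP_Carnot × Ẇ = 13.91 × 1250 W = 17390 W = 23.32 hp.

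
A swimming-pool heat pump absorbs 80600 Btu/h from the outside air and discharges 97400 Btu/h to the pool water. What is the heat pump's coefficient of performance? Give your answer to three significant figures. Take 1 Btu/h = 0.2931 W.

The first law gives Q̇_H = Q̇_C + Ẇ, so the three rates are Q̇_C = 80600, Q̇_H = 97400, Ẇ = 16800 Btu/h.
COP_HP = Q̇_H/Ẇ = 97400/16800 = 5.798.

5.80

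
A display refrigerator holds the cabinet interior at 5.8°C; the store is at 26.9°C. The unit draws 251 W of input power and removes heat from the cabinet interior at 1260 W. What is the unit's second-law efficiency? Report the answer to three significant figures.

COP_actual = Q̇_C/Ẇ = 1260/251.0 = 5.020.
In absolute terms T_C = 278.95 K and T_H = 300.05 K, so ΔT = 21.10 K.
COP_Carnot = T_C/ΔT = 278.95/21.10 = 13.22.
η_II = COP_actual/COP_Carnot = 5.020/13.22 = 0.3797.

0.380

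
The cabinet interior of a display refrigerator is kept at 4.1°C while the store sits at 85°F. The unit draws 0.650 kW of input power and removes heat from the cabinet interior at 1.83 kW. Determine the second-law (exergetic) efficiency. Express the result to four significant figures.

COP_actual = Q̇_C/Ẇ = 1.830/0.6500 = 2.815.
In absolute terms T_C = 277.25 K and T_H = 302.59 K, so ΔT = 25.34 K.
COP_Carnot = T_C/ΔT = 277.25/25.34 = 10.94.
η_II = COP_actual/COP_Carnot = 2.815/10.94 = 0.2574.

0.2574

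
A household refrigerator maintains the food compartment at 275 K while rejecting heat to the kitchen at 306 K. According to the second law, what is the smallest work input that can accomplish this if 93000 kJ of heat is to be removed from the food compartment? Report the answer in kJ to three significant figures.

10500 kJ

The reservoir spacing is ΔT = 306 − 275 = 31.00 K.
The reversible limit is COP_R = T_C/ΔT = 8.871, so W_min = Q_C/COP = Q_C·ΔT/T_C.
W_min = 93000 × 31.00/275.00 = 10480 kJ.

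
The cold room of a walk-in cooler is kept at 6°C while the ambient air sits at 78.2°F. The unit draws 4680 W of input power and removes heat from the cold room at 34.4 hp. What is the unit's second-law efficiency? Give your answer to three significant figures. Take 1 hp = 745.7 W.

Converting, Q̇_C = 34.40 hp = 25650 W, so COP_actual = Q̇_C/Ẇ = 25650/4680 = 5.481.
In absolute terms T_C = 279.15 K and T_H = 298.82 K, so ΔT = 19.67 K.
COP_Carnot = T_C/ΔT = 279.15/19.67 = 14.19.
η_II = COP_actual/COP_Carnot = 5.481/14.19 = 0.3862.

0.386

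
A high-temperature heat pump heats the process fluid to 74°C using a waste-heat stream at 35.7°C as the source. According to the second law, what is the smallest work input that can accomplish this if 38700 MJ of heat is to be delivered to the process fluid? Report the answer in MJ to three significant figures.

4270 MJ

In absolute terms T_C = 308.85 K and T_H = 347.15 K, so ΔT = 38.30 K.
The reversible limit is COP_HP = T_H/ΔT = 9.064, so W_min = Q_H/COP = Q_H·ΔT/T_H.
W_min = 38700 × 38.30/347.15 = 4270 MJ.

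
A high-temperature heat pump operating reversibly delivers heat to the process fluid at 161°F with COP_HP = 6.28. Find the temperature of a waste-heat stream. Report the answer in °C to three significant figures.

COP_HP = T_H/(T_H − T_C) gives T_H − T_C = T_H/COP.
With T_H = 344.82 K, T_C = 344.82 × (1 − 1/6.28) = 289.91 K.
Converting, 289.91 K = 16.76°C.

16.8 °C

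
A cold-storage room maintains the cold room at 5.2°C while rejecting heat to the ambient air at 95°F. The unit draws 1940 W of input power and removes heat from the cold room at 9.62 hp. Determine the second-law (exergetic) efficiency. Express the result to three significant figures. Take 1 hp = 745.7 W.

Converting, Q̇_C = 9.620 hp = 7174 W, so COP_actual = Q̇_C/Ẇ = 7174/1940 = 3.698.
In absolute terms T_C = 278.35 K and T_H = 308.15 K, so ΔT = 29.80 K.
COP_Carnot = T_C/ΔT = 278.35/29.80 = 9.341.
η_II = COP_actual/COP_Carnot = 3.698/9.341 = 0.3959.

0.396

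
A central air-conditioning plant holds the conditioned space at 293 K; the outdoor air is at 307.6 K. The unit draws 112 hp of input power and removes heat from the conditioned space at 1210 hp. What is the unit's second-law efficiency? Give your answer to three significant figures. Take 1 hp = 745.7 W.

COP_actual = Q̇_C/Ẇ = 1210/112.0 = 10.80.
The reservoir spacing is ΔT = 307.6 − 293 = 14.60 K.
COP_Carnot = T_C/ΔT = 293.00/14.60 = 20.07.
η_II = COP_actual/COP_Carnot = 10.80/20.07 = 0.5383.

0.538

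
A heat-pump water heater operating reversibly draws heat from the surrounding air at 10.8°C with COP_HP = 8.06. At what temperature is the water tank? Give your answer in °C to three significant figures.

COP_HP = T_H/(T_H − T_C) rearranges to T_H = COP·T_C/(COP − 1).
With T_C = 283.95 K, T_H = 8.06 × 283.95/7.060 = 324.17 K.
Converting, 324.17 K = 51.02°C.

51.0 °C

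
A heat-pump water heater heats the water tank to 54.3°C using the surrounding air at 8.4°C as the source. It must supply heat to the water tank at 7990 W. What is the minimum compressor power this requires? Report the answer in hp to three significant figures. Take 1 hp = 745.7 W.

1.50 hp

In absolute terms T_C = 281.55 K and T_H = 327.45 K, so ΔT = 45.90 K.
COP_Carnot = T_H/ΔT = 327.45/45.90 = 7.134.
Ẇ_min = Q̇/COP_Carnot = 7990/7.134 = 1120 W = 1.502 hp.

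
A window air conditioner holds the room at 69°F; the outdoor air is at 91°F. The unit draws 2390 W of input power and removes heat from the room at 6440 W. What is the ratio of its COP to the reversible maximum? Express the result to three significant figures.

COP_actual = Q̇_C/Ẇ = 6440/2390 = 2.695.
In absolute terms T_C = 293.71 K and T_H = 305.93 K, so ΔT = 12.22 K.
COP_Carnot = T_C/ΔT = 293.71/12.22 = 24.03.
η_II = COP_actual/COP_Carnot = 2.695/24.03 = 0.1121.

0.112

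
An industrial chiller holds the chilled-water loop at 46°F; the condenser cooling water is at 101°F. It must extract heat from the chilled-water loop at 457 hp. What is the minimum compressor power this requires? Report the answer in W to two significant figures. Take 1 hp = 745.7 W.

37000 W

In absolute terms T_C = 280.93 K and T_H = 311.48 K, so ΔT = 30.56 K.
COP_Carnot = T_C/ΔT = 280.93/30.56 = 9.194.
Ẇ_min = Q̇/COP_Carnot = 457.0/9.194 = 49.71 hp = 37070 W.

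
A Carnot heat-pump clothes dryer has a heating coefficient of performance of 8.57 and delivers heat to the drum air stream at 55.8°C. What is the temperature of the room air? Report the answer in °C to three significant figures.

COP_HP = T_H/(T_H − T_C) gives T_H − T_C = T_H/COP.
With T_H = 328.95 K, T_C = 328.95 × (1 − 1/8.57) = 290.57 K.
Converting, 290.57 K = 17.42°C.

17.4 °C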